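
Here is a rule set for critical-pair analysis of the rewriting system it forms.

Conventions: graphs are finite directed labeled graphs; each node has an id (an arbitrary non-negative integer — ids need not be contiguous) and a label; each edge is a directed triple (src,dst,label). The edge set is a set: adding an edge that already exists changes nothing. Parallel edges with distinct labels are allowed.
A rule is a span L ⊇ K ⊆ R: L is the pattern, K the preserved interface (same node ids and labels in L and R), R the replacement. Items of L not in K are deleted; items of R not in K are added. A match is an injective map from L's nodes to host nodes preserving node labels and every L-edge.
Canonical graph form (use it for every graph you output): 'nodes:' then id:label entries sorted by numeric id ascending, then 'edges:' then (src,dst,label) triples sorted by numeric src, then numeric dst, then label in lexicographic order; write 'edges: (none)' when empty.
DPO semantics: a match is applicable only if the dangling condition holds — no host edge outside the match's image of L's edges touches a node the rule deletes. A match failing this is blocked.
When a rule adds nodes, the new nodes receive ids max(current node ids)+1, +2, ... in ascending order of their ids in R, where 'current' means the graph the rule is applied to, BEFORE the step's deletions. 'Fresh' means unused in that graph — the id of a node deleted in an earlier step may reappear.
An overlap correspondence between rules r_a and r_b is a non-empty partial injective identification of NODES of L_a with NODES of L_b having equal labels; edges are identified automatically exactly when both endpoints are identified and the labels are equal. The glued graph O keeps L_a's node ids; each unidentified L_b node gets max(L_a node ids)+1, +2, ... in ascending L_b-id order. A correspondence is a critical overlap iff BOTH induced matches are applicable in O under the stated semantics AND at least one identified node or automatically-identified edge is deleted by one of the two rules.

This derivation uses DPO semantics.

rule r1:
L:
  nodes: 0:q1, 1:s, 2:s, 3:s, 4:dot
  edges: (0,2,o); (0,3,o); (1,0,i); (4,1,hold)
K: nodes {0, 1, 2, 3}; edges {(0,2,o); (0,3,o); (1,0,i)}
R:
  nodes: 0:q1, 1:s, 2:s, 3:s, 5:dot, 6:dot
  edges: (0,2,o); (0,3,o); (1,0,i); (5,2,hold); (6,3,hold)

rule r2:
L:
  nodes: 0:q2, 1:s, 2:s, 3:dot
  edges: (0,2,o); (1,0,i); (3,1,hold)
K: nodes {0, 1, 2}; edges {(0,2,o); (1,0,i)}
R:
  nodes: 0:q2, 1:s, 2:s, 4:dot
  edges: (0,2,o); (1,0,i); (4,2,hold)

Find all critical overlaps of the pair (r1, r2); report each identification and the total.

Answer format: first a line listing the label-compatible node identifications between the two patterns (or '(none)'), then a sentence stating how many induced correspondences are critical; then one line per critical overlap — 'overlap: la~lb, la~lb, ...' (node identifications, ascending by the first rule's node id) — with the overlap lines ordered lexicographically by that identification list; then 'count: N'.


label-compatible node identifications between L(r1) and L(r2): 1~1, 1~2, 2~1, 2~2, 3~1, 3~2, 4~3
3 of the induced correspondences are critical overlaps of r1 and r2.
overlap: 1~1, 2~2, 4~3
overlap: 1~1, 3~2, 4~3
overlap: 1~1, 4~3
count: 3


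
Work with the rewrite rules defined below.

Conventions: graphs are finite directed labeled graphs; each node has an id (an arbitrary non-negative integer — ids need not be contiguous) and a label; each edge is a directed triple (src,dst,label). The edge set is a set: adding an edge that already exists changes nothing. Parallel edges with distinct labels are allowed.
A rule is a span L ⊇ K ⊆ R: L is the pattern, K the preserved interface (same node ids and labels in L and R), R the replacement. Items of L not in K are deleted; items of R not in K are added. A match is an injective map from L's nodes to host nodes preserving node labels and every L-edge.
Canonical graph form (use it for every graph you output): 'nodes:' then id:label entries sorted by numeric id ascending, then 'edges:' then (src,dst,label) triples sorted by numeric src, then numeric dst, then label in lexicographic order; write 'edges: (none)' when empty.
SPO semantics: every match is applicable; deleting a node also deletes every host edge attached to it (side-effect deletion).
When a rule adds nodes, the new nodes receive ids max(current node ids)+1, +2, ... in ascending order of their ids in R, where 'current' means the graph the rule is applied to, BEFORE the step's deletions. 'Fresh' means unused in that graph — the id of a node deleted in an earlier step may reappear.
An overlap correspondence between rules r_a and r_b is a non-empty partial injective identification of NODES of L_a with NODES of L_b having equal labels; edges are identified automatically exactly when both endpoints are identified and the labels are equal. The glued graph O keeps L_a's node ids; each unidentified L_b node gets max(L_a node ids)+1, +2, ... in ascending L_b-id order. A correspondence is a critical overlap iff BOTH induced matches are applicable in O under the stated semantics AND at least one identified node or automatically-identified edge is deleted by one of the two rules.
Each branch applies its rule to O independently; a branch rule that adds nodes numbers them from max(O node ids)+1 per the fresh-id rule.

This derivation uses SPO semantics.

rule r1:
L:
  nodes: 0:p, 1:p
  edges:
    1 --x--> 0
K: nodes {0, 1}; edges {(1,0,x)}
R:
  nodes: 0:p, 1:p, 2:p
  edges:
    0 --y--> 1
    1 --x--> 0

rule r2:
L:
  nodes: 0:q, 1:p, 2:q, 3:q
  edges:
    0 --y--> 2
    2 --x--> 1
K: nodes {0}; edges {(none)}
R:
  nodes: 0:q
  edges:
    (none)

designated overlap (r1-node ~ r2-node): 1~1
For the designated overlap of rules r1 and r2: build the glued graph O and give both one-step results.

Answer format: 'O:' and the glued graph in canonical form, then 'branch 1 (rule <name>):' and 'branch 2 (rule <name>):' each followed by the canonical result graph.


O:
nodes: 0:p, 1:p, 2:q, 3:q, 4:q
edges: (1,0,x); (2,3,y); (3,1,x)
branch 1 (rule r1):
nodes: 0:p, 1:p, 2:q, 3:q, 4:q, 5:p
edges: (0,1,y); (1,0,x); (2,3,y); (3,1,x)
branch 2 (rule r2):
nodes: 0:p, 2:q
edges: (none)


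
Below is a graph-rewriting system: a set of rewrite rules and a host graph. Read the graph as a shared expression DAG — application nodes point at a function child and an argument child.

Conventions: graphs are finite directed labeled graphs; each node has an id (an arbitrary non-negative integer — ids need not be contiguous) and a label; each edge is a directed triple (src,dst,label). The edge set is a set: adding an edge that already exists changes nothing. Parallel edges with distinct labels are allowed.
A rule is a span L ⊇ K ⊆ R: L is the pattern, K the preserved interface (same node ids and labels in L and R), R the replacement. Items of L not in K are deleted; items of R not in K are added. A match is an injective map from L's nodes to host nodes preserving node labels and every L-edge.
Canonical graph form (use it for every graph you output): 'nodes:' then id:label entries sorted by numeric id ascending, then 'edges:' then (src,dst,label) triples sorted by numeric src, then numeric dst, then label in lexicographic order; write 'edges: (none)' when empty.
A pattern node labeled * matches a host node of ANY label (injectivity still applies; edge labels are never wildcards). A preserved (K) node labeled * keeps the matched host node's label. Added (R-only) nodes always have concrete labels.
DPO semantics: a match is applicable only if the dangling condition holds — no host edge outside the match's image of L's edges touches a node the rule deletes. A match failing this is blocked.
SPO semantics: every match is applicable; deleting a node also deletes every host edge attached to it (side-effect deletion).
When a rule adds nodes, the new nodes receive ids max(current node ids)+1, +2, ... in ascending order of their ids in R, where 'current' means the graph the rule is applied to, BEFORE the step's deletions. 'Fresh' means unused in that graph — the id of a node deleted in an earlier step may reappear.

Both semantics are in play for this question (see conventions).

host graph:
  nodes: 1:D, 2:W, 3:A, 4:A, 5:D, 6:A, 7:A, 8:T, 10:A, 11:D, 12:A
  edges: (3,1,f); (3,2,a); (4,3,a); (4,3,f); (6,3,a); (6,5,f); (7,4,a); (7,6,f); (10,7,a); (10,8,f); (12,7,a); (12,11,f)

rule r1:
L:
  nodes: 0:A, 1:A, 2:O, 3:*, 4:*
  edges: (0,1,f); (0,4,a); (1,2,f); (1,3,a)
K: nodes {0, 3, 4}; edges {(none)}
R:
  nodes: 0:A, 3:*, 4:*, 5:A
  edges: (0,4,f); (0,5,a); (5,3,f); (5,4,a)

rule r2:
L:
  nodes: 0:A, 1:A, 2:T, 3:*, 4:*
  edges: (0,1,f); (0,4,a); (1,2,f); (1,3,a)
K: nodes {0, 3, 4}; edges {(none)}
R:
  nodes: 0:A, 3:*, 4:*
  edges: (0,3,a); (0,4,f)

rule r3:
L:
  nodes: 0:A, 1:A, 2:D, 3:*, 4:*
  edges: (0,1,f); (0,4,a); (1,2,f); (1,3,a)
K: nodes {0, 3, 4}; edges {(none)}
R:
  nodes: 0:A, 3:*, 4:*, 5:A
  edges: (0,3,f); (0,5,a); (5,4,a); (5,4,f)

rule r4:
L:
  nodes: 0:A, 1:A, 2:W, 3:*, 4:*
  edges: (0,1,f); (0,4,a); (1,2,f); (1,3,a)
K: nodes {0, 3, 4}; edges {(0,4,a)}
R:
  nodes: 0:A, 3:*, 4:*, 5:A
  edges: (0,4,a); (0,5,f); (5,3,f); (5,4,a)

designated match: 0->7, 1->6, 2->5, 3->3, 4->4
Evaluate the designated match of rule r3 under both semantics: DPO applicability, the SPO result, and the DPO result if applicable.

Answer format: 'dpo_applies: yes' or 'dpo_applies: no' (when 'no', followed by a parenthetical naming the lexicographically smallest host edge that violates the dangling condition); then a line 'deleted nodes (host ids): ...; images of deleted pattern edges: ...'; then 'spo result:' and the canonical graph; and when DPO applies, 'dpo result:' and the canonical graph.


dpo_applies: yes
deleted nodes (host ids): 5, 6; images of deleted pattern edges: (6,3,a); (6,5,f); (7,4,a); (7,6,f)
spo result:
nodes: 1:D, 2:W, 3:A, 4:A, 7:A, 8:T, 10:A, 11:D, 12:A, 13:A
edges: (3,1,f); (3,2,a); (4,3,a); (4,3,f); (7,3,f); (7,13,a); (10,7,a); (10,8,f); (12,7,a); (12,11,f); (13,4,a); (13,4,f)
dpo result:
nodes: 1:D, 2:W, 3:A, 4:A, 7:A, 8:T, 10:A, 11:D, 12:A, 13:A
edges: (3,1,f); (3,2,a); (4,3,a); (4,3,f); (7,3,f); (7,13,a); (10,7,a); (10,8,f); (12,7,a); (12,11,f); (13,4,a); (13,4,f)


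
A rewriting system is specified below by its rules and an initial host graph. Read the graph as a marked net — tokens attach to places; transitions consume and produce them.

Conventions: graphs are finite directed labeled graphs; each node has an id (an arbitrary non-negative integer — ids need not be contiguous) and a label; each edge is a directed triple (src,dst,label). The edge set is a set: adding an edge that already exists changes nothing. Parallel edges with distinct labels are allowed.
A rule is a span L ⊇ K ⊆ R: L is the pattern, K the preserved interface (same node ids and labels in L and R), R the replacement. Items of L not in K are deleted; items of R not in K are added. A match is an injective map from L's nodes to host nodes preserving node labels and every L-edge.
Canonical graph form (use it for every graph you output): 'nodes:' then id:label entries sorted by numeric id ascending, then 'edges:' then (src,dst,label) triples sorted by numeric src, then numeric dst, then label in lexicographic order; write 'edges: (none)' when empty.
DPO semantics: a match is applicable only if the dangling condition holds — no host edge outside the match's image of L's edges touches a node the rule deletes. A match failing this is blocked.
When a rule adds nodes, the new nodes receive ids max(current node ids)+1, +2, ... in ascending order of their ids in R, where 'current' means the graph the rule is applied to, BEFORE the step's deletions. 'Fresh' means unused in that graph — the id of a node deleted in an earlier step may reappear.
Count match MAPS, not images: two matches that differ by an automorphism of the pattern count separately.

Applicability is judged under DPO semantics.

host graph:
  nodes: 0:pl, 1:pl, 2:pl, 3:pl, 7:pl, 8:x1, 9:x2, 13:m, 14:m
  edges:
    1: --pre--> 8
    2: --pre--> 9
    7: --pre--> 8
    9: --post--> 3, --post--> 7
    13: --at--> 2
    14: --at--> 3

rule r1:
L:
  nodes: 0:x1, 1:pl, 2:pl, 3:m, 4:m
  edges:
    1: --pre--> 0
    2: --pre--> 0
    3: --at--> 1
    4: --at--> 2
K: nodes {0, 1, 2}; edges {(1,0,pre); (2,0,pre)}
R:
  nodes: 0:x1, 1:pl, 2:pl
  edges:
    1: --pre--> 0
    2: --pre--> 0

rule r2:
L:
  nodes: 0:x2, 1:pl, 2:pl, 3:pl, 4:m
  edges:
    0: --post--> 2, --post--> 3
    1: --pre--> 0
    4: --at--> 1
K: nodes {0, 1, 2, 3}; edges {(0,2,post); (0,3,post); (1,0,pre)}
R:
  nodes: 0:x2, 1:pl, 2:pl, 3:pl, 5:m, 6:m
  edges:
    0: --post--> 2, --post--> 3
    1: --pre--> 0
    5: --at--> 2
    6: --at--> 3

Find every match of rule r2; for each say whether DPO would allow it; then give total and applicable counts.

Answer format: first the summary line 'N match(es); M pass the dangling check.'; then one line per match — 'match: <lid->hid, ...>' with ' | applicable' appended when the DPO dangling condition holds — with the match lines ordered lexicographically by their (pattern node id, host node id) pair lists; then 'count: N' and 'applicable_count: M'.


2 match(es); 2 pass the dangling check.
match: 0->9, 1->2, 2->3, 3->7, 4->13 | applicable
match: 0->9, 1->2, 2->7, 3->3, 4->13 | applicable
count: 2
applicable_count: 2


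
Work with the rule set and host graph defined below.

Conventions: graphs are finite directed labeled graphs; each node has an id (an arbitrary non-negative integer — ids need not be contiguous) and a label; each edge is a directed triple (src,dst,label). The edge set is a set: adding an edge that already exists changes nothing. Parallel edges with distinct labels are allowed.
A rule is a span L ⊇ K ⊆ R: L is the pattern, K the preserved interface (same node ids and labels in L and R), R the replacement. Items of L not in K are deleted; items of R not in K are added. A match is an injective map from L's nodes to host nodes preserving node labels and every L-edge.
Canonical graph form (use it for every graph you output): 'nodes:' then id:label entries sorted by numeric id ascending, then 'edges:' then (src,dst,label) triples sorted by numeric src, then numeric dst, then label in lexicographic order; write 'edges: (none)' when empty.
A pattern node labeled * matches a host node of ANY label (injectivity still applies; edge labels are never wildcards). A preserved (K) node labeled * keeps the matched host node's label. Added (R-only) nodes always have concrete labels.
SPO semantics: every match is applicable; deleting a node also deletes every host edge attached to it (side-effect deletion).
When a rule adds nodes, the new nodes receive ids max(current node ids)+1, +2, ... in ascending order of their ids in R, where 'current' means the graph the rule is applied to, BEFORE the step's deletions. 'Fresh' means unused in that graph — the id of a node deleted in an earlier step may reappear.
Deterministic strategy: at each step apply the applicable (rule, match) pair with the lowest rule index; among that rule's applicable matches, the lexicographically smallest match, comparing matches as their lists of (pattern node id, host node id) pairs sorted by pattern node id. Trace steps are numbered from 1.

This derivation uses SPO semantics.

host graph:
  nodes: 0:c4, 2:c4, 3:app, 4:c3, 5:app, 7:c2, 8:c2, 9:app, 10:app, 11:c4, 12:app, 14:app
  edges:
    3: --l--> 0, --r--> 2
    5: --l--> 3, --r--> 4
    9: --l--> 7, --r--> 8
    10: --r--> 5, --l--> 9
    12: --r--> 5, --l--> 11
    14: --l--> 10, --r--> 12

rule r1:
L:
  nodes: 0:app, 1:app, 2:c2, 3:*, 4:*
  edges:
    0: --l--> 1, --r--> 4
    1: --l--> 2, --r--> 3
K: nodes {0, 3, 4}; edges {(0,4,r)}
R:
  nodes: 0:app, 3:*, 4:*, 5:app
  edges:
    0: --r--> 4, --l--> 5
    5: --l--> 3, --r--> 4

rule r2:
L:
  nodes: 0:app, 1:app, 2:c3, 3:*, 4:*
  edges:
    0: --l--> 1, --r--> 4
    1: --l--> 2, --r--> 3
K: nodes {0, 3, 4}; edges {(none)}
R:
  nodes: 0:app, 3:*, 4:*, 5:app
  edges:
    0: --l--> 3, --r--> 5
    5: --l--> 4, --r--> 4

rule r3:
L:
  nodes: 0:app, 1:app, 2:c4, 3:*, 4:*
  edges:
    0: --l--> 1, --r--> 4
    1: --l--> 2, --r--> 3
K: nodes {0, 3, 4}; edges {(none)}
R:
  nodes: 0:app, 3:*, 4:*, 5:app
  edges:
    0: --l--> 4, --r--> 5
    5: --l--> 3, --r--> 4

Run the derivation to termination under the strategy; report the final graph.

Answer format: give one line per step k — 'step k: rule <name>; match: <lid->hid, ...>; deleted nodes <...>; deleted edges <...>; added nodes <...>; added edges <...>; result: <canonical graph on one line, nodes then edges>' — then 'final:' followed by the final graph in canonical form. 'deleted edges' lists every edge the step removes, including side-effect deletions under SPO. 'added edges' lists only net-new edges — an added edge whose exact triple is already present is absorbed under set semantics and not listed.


step 1: rule r1; match: 0->10, 1->9, 2->7, 3->8, 4->5; deleted nodes 7, 9; deleted edges (9,7,l); (9,8,r); (10,9,l); added nodes 15; added edges (10,15,l); (15,5,r); (15,8,l); result: nodes: 0:c4, 2:c4, 3:app, 4:c3, 5:app, 8:c2, 10:app, 11:c4, 12:app, 14:app, 15:app edges: (3,0,l); (3,2,r); (5,3,l); (5,4,r); (10,5,r); (10,15,l); (12,5,r); (12,11,l); (14,10,l); (14,12,r); (15,5,r); (15,8,l)
step 2: rule r3; match: 0->5, 1->3, 2->0, 3->2, 4->4; deleted nodes 0, 3; deleted edges (3,0,l); (3,2,r); (5,3,l); (5,4,r); added nodes 16; added edges (5,4,l); (5,16,r); (16,2,l); (16,4,r); result: nodes: 2:c4, 4:c3, 5:app, 8:c2, 10:app, 11:c4, 12:app, 14:app, 15:app, 16:app edges: (5,4,l); (5,16,r); (10,5,r); (10,15,l); (12,5,r); (12,11,l); (14,10,l); (14,12,r); (15,5,r); (15,8,l); (16,2,l); (16,4,r)
final:
nodes: 2:c4, 4:c3, 5:app, 8:c2, 10:app, 11:c4, 12:app, 14:app, 15:app, 16:app
edges: (5,4,l); (5,16,r); (10,5,r); (10,15,l); (12,5,r); (12,11,l); (14,10,l); (14,12,r); (15,5,r); (15,8,l); (16,2,l); (16,4,r)


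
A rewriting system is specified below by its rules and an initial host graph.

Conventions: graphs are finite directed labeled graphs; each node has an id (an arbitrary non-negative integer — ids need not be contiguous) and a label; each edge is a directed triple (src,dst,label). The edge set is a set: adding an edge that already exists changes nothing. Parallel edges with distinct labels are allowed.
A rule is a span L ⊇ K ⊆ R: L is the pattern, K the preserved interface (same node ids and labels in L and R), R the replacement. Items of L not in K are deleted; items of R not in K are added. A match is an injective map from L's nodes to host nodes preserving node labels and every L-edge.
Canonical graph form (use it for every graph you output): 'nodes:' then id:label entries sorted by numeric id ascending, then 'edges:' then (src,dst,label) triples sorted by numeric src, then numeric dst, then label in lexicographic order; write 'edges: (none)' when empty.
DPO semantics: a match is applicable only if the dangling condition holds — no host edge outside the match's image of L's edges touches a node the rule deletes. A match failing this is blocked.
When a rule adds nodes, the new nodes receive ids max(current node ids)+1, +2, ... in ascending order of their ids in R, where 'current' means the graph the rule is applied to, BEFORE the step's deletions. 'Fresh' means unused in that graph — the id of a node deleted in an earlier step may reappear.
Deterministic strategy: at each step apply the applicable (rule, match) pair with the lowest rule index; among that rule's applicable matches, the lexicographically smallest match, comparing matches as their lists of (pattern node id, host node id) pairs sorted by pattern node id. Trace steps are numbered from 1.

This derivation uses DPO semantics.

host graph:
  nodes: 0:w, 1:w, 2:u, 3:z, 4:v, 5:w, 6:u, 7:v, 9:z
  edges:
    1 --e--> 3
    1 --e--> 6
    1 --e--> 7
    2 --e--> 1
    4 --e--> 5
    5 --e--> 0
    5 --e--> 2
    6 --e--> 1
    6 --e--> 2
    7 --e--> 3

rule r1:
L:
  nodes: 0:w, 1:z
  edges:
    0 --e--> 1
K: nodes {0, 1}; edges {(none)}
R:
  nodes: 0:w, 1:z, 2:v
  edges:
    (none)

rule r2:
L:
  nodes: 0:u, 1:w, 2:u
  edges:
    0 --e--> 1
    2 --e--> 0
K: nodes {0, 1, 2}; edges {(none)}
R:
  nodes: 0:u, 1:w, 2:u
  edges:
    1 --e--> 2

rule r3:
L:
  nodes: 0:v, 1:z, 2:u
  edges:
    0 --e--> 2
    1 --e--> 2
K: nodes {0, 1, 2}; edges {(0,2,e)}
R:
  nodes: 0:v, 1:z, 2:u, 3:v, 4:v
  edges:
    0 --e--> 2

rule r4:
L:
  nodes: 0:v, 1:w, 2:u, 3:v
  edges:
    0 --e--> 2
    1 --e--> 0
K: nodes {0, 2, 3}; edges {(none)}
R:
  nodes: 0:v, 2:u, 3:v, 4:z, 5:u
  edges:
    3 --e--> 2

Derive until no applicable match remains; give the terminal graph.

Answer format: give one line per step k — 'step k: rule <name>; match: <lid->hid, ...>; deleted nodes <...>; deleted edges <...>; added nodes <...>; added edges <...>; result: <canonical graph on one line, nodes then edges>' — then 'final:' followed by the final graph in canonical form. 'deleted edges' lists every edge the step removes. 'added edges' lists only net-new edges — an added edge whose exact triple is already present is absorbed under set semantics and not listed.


step 1: rule r1; match: 0->1, 1->3; deleted nodes (none); deleted edges (1,3,e); added nodes 10; added edges (none); result: nodes: 0:w, 1:w, 2:u, 3:z, 4:v, 5:w, 6:u, 7:v, 9:z, 10:v edges: (1,6,e); (1,7,e); (2,1,e); (4,5,e); (5,0,e); (5,2,e); (6,1,e); (6,2,e); (7,3,e)
step 2: rule r2; match: 0->2, 1->1, 2->6; deleted nodes (none); deleted edges (2,1,e); (6,2,e); added nodes (none); added edges (none); result: nodes: 0:w, 1:w, 2:u, 3:z, 4:v, 5:w, 6:u, 7:v, 9:z, 10:v edges: (1,6,e); (1,7,e); (4,5,e); (5,0,e); (5,2,e); (6,1,e); (7,3,e)
final:
nodes: 0:w, 1:w, 2:u, 3:z, 4:v, 5:w, 6:u, 7:v, 9:z, 10:v
edges: (1,6,e); (1,7,e); (4,5,e); (5,0,e); (5,2,e); (6,1,e); (7,3,e)


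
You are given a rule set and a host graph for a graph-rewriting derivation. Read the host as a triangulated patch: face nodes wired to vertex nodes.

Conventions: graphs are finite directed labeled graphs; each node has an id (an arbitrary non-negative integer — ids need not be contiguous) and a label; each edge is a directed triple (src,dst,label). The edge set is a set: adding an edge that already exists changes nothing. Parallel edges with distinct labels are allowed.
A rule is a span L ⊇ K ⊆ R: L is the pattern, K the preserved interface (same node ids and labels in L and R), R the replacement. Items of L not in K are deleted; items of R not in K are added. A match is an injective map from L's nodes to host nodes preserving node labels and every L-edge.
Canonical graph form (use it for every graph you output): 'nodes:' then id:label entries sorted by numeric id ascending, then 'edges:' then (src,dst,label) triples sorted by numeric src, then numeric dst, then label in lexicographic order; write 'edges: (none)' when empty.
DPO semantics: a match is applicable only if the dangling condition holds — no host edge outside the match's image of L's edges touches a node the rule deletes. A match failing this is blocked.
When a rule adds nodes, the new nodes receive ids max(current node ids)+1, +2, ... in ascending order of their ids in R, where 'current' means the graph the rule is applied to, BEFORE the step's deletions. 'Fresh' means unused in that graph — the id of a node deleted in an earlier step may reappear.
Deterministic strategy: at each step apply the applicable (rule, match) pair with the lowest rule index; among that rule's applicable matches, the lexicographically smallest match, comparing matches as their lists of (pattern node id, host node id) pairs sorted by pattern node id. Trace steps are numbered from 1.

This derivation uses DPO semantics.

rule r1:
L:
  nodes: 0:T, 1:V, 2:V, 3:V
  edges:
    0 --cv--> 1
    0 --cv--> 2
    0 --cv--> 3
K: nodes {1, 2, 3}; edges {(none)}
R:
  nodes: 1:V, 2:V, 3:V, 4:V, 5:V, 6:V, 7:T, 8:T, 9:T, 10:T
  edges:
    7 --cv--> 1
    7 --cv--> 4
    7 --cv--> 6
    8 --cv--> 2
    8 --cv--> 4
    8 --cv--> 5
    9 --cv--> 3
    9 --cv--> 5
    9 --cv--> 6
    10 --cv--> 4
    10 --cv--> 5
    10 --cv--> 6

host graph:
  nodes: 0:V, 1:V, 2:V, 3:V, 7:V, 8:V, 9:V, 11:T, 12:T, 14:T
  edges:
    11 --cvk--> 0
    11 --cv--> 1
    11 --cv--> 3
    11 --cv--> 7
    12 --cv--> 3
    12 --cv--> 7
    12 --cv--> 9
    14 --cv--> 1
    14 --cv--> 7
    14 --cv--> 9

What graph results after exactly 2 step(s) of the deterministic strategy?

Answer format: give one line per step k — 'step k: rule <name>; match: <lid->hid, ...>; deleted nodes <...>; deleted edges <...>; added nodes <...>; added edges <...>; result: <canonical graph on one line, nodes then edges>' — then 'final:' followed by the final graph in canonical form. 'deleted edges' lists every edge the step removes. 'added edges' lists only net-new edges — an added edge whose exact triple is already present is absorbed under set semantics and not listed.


step 1: rule r1; match: 0->12, 1->3, 2->7, 3->9; deleted nodes 12; deleted edges (12,3,cv); (12,7,cv); (12,9,cv); added nodes 15, 16, 17, 18, 19, 20, 21; added edges (18,3,cv); (18,15,cv); (18,17,cv); (19,7,cv); (19,15,cv); (19,16,cv); (20,9,cv); (20,16,cv); (20,17,cv); (21,15,cv); (21,16,cv); (21,17,cv); result: nodes: 0:V, 1:V, 2:V, 3:V, 7:V, 8:V, 9:V, 11:T, 14:T, 15:V, 16:V, 17:V, 18:T, 19:T, 20:T, 21:T edges: (11,0,cvk); (11,1,cv); (11,3,cv); (11,7,cv); (14,1,cv); (14,7,cv); (14,9,cv); (18,3,cv); (18,15,cv); (18,17,cv); (19,7,cv); (19,15,cv); (19,16,cv); (20,9,cv); (20,16,cv); (20,17,cv); (21,15,cv); (21,16,cv); (21,17,cv)
step 2: rule r1; match: 0->14, 1->1, 2->7, 3->9; deleted nodes 14; deleted edges (14,1,cv); (14,7,cv); (14,9,cv); added nodes 22, 23, 24, 25, 26, 27, 28; added edges (25,1,cv); (25,22,cv); (25,24,cv); (26,7,cv); (26,22,cv); (26,23,cv); (27,9,cv); (27,23,cv); (27,24,cv); (28,22,cv); (28,23,cv); (28,24,cv); result: nodes: 0:V, 1:V, 2:V, 3:V, 7:V, 8:V, 9:V, 11:T, 15:V, 16:V, 17:V, 18:T, 19:T, 20:T, 21:T, 22:V, 23:V, 24:V, 25:T, 26:T, 27:T, 28:T edges: (11,0,cvk); (11,1,cv); (11,3,cv); (11,7,cv); (18,3,cv); (18,15,cv); (18,17,cv); (19,7,cv); (19,15,cv); (19,16,cv); (20,9,cv); (20,16,cv); (20,17,cv); (21,15,cv); (21,16,cv); (21,17,cv); (25,1,cv); (25,22,cv); (25,24,cv); (26,7,cv); (26,22,cv); (26,23,cv); (27,9,cv); (27,23,cv); (27,24,cv); (28,22,cv); (28,23,cv); (28,24,cv)
final:
nodes: 0:V, 1:V, 2:V, 3:V, 7:V, 8:V, 9:V, 11:T, 15:V, 16:V, 17:V, 18:T, 19:T, 20:T, 21:T, 22:V, 23:V, 24:V, 25:T, 26:T, 27:T, 28:T
edges: (11,0,cvk); (11,1,cv); (11,3,cv); (11,7,cv); (18,3,cv); (18,15,cv); (18,17,cv); (19,7,cv); (19,15,cv); (19,16,cv); (20,9,cv); (20,16,cv); (20,17,cv); (21,15,cv); (21,16,cv); (21,17,cv); (25,1,cv); (25,22,cv); (25,24,cv); (26,7,cv); (26,22,cv); (26,23,cv); (27,9,cv); (27,23,cv); (27,24,cv); (28,22,cv); (28,23,cv); (28,24,cv)


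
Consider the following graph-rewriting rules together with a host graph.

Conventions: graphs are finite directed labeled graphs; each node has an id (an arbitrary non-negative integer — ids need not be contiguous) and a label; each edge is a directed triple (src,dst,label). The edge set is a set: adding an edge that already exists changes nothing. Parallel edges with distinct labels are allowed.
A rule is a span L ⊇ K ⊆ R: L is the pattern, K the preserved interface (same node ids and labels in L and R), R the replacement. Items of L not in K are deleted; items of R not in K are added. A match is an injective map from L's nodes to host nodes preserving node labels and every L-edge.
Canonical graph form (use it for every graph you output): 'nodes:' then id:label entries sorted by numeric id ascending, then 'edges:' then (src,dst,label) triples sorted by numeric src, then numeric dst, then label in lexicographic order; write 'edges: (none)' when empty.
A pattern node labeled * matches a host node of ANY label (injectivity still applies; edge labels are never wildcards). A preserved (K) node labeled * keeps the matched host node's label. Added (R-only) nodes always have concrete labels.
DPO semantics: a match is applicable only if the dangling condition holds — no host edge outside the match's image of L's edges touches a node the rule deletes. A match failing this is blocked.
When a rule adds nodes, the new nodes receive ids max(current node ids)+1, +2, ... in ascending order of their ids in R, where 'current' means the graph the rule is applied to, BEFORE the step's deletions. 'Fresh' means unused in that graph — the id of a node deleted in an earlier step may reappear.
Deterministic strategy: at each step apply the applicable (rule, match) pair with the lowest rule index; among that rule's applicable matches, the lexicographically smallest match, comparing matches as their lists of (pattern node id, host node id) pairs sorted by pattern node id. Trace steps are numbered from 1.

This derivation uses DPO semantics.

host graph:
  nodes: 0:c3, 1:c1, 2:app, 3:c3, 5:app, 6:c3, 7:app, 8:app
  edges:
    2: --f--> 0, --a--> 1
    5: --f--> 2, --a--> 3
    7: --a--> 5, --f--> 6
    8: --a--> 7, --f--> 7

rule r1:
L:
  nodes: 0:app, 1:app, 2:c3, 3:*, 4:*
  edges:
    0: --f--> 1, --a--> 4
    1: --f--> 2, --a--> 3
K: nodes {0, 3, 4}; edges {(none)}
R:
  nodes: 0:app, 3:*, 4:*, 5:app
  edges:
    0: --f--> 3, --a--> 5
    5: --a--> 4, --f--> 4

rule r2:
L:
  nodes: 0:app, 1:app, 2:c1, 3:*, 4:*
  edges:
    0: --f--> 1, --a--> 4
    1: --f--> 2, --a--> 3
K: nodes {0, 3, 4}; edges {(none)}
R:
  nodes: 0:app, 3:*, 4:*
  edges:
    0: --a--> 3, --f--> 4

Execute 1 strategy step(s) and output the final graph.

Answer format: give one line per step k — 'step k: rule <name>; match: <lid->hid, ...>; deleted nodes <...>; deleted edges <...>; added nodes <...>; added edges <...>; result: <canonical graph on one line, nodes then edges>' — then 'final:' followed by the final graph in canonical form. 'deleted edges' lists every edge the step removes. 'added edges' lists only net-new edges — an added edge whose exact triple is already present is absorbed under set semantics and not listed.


step 1: rule r1; match: 0->5, 1->2, 2->0, 3->1, 4->3; deleted nodes 0, 2; deleted edges (2,0,f); (2,1,a); (5,2,f); (5,3,a); added nodes 9; added edges (5,1,f); (5,9,a); (9,3,a); (9,3,f); result: nodes: 1:c1, 3:c3, 5:app, 6:c3, 7:app, 8:app, 9:app edges: (5,1,f); (5,9,a); (7,5,a); (7,6,f); (8,7,a); (8,7,f); (9,3,a); (9,3,f)
final:
nodes: 1:c1, 3:c3, 5:app, 6:c3, 7:app, 8:app, 9:app
edges: (5,1,f); (5,9,a); (7,5,a); (7,6,f); (8,7,a); (8,7,f); (9,3,a); (9,3,f)


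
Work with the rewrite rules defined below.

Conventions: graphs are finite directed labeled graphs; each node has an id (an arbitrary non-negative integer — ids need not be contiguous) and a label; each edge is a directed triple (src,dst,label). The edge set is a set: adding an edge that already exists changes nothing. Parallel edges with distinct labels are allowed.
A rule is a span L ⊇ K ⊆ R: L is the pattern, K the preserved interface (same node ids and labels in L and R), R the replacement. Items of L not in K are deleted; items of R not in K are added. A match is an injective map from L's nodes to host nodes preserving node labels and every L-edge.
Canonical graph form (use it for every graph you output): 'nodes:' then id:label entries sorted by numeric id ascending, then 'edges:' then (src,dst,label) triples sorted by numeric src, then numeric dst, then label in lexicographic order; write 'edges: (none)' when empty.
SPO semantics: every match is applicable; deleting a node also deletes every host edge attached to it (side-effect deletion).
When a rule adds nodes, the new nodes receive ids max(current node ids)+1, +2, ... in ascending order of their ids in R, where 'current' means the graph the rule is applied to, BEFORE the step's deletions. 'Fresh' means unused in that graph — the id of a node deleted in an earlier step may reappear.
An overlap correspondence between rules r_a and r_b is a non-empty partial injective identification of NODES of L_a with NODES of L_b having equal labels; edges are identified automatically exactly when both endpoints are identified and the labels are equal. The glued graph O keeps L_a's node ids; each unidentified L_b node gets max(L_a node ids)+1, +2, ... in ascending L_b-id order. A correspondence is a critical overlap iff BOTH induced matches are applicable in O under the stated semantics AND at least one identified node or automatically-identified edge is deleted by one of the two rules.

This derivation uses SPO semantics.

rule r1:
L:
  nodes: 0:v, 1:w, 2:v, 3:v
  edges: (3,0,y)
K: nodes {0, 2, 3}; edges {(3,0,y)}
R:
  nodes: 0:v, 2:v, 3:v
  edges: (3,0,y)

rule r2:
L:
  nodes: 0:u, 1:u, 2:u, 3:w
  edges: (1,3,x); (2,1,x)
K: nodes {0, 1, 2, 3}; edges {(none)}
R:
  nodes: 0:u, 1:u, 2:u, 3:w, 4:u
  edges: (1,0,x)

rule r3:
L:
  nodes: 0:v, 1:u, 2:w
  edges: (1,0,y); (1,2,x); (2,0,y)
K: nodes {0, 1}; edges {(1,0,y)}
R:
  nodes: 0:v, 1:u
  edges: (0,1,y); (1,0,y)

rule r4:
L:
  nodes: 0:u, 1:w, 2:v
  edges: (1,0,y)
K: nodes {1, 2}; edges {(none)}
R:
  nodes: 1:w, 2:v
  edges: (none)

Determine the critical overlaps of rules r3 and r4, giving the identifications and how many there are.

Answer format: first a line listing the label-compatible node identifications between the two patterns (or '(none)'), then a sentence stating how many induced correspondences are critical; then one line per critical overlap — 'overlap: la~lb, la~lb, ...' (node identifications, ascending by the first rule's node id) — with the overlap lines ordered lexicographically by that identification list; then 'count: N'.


label-compatible node identifications between L(r3) and L(r4): 0~2, 1~0, 2~1
6 of the induced correspondences are critical overlaps of r3 and r4.
overlap: 0~2, 1~0
overlap: 0~2, 1~0, 2~1
overlap: 0~2, 2~1
overlap: 1~0
overlap: 1~0, 2~1
overlap: 2~1
count: 6


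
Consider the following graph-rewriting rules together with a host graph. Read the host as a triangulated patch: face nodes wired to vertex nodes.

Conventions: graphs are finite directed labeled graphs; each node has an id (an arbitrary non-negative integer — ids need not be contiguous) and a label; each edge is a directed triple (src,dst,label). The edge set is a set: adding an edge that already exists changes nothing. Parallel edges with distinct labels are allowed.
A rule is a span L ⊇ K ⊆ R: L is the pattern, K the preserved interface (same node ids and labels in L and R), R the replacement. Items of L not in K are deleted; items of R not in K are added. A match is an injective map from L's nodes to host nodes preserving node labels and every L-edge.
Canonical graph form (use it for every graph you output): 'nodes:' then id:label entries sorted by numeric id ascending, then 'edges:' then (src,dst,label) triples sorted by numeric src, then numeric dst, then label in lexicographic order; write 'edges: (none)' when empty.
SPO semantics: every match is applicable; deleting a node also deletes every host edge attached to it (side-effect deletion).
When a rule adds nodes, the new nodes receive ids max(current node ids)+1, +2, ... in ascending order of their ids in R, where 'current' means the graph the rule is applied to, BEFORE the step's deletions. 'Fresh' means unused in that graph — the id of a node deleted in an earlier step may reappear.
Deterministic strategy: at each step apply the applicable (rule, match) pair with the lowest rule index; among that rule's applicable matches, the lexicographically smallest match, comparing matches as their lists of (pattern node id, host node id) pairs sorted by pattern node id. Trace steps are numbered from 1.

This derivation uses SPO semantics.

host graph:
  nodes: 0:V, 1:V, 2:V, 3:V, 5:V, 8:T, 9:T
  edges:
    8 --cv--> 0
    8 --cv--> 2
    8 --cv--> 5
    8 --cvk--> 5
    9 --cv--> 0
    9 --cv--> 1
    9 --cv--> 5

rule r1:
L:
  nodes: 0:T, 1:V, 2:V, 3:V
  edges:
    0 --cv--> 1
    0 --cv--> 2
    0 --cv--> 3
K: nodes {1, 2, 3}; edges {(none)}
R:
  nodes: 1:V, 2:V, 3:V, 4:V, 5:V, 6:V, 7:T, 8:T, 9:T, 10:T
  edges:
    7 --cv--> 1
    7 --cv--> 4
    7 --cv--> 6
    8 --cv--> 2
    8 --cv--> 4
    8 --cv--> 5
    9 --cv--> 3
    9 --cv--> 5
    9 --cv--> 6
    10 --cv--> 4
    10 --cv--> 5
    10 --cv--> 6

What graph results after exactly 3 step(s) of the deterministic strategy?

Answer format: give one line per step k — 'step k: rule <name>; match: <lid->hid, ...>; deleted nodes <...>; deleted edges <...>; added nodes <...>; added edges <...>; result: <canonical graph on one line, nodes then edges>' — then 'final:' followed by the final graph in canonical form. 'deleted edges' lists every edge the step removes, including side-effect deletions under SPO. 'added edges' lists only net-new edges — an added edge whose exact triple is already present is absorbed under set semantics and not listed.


step 1: rule r1; match: 0->8, 1->0, 2->2, 3->5; deleted nodes 8; deleted edges (8,0,cv); (8,2,cv); (8,5,cv); (8,5,cvk); added nodes 10, 11, 12, 13, 14, 15, 16; added edges (13,0,cv); (13,10,cv); (13,12,cv); (14,2,cv); (14,10,cv); (14,11,cv); (15,5,cv); (15,11,cv); (15,12,cv); (16,10,cv); (16,11,cv); (16,12,cv); result: nodes: 0:V, 1:V, 2:V, 3:V, 5:V, 9:T, 10:V, 11:V, 12:V, 13:T, 14:T, 15:T, 16:T edges: (9,0,cv); (9,1,cv); (9,5,cv); (13,0,cv); (13,10,cv); (13,12,cv); (14,2,cv); (14,10,cv); (14,11,cv); (15,5,cv); (15,11,cv); (15,12,cv); (16,10,cv); (16,11,cv); (16,12,cv)
step 2: rule r1; match: 0->9, 1->0, 2->1, 3->5; deleted nodes 9; deleted edges (9,0,cv); (9,1,cv); (9,5,cv); added nodes 17, 18, 19, 20, 21, 22, 23; added edges (20,0,cv); (20,17,cv); (20,19,cv); (21,1,cv); (21,17,cv); (21,18,cv); (22,5,cv); (22,18,cv); (22,19,cv); (23,17,cv); (23,18,cv); (23,19,cv); result: nodes: 0:V, 1:V, 2:V, 3:V, 5:V, 10:V, 11:V, 12:V, 13:T, 14:T, 15:T, 16:T, 17:V, 18:V, 19:V, 20:T, 21:T, 22:T, 23:T edges: (13,0,cv); (13,10,cv); (13,12,cv); (14,2,cv); (14,10,cv); (14,11,cv); (15,5,cv); (15,11,cv); (15,12,cv); (16,10,cv); (16,11,cv); (16,12,cv); (20,0,cv); (20,17,cv); (20,19,cv); (21,1,cv); (21,17,cv); (21,18,cv); (22,5,cv); (22,18,cv); (22,19,cv); (23,17,cv); (23,18,cv); (23,19,cv)
step 3: rule r1; match: 0->13, 1->0, 2->10, 3->12; deleted nodes 13; deleted edges (13,0,cv); (13,10,cv); (13,12,cv); added nodes 24, 25, 26, 27, 28, 29, 30; added edges (27,0,cv); (27,24,cv); (27,26,cv); (28,10,cv); (28,24,cv); (28,25,cv); (29,12,cv); (29,25,cv); (29,26,cv); (30,24,cv); (30,25,cv); (30,26,cv); result: nodes: 0:V, 1:V, 2:V, 3:V, 5:V, 10:V, 11:V, 12:V, 14:T, 15:T, 16:T, 17:V, 18:V, 19:V, 20:T, 21:T, 22:T, 23:T, 24:V, 25:V, 26:V, 27:T, 28:T, 29:T, 30:T edges: (14,2,cv); (14,10,cv); (14,11,cv); (15,5,cv); (15,11,cv); (15,12,cv); (16,10,cv); (16,11,cv); (16,12,cv); (20,0,cv); (20,17,cv); (20,19,cv); (21,1,cv); (21,17,cv); (21,18,cv); (22,5,cv); (22,18,cv); (22,19,cv); (23,17,cv); (23,18,cv); (23,19,cv); (27,0,cv); (27,24,cv); (27,26,cv); (28,10,cv); (28,24,cv); (28,25,cv); (29,12,cv); (29,25,cv); (29,26,cv); (30,24,cv); (30,25,cv); (30,26,cv)
final:
nodes: 0:V, 1:V, 2:V, 3:V, 5:V, 10:V, 11:V, 12:V, 14:T, 15:T, 16:T, 17:V, 18:V, 19:V, 20:T, 21:T, 22:T, 23:T, 24:V, 25:V, 26:V, 27:T, 28:T, 29:T, 30:T
edges: (14,2,cv); (14,10,cv); (14,11,cv); (15,5,cv); (15,11,cv); (15,12,cv); (16,10,cv); (16,11,cv); (16,12,cv); (20,0,cv); (20,17,cv); (20,19,cv); (21,1,cv); (21,17,cv); (21,18,cv); (22,5,cv); (22,18,cv); (22,19,cv); (23,17,cv); (23,18,cv); (23,19,cv); (27,0,cv); (27,24,cv); (27,26,cv); (28,10,cv); (28,24,cv); (28,25,cv); (29,12,cv); (29,25,cv); (29,26,cv); (30,24,cv); (30,25,cv); (30,26,cv)


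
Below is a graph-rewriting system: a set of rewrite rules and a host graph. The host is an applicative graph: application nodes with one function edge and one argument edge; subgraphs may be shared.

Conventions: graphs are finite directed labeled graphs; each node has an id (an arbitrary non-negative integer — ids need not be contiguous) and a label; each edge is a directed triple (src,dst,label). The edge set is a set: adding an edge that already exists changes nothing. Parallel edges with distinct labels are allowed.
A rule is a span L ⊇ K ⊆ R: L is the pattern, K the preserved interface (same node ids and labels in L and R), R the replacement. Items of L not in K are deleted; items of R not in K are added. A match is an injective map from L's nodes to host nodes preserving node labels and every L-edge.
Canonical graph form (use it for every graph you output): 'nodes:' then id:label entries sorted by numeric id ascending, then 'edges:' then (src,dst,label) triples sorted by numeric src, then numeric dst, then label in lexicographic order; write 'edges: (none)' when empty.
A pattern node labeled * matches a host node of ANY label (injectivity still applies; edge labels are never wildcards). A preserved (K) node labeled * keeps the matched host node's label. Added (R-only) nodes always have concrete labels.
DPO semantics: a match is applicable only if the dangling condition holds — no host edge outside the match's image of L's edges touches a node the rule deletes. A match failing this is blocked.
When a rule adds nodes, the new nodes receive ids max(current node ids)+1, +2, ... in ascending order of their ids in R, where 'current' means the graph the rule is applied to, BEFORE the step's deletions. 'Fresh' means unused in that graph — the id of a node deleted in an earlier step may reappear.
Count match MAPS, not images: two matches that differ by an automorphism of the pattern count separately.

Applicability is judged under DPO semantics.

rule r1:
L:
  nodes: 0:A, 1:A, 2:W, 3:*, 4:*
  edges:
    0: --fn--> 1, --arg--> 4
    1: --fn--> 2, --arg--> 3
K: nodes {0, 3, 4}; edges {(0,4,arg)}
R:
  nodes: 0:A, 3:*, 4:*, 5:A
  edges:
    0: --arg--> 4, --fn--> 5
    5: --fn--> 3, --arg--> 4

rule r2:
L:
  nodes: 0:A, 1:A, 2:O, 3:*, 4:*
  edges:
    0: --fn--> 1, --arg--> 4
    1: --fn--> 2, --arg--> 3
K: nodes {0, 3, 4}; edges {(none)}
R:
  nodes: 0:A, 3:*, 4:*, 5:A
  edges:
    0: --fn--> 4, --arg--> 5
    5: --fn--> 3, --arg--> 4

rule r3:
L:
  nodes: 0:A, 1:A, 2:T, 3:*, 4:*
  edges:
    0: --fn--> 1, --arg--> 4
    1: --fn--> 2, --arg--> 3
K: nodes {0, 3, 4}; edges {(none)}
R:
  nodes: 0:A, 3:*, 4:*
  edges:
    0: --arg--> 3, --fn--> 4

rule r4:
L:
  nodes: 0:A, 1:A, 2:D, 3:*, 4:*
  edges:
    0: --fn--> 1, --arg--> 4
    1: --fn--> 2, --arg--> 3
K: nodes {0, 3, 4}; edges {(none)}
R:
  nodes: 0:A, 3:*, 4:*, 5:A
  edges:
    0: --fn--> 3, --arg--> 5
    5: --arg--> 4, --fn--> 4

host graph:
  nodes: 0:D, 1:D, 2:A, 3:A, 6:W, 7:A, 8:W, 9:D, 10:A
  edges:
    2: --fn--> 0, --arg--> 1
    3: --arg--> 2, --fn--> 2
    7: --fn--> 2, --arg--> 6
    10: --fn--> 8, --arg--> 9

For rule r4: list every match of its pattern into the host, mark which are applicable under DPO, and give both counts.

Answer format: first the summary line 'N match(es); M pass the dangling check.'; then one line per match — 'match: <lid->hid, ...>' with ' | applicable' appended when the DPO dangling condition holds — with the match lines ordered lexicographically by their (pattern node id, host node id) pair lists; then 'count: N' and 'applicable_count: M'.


1 match(es); 0 pass the dangling check.
match: 0->7, 1->2, 2->0, 3->1, 4->6
count: 1
applicable_count: 0
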